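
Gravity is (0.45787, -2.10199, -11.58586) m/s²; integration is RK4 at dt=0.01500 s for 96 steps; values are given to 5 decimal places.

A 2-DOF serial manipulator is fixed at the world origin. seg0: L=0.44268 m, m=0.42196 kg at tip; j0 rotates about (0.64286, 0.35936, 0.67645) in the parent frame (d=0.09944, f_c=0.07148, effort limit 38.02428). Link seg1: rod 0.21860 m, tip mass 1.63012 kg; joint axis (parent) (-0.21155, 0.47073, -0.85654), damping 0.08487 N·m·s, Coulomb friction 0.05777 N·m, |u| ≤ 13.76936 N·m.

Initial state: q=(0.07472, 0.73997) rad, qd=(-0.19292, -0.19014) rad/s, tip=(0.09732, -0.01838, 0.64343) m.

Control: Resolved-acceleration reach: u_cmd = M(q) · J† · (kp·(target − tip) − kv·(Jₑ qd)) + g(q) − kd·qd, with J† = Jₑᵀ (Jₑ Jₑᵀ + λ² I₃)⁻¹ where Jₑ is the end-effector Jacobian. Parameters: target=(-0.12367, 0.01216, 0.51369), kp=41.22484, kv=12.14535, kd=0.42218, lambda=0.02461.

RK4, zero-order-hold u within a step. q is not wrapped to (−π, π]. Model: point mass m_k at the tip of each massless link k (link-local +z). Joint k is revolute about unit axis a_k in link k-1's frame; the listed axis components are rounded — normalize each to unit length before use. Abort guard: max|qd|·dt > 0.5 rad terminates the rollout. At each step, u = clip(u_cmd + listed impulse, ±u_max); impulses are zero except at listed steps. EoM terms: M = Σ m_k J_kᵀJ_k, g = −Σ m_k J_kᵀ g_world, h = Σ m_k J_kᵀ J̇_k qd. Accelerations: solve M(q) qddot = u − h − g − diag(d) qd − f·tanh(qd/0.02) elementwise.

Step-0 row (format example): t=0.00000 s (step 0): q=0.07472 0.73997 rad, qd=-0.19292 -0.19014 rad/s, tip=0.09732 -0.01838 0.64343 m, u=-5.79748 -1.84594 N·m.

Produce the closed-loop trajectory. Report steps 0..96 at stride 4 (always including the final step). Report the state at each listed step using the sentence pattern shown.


t=0.06000 s (step 4): q=0.05401 0.70191 rad, qd=-0.47993 -0.79335 rad/s, tip=0.08839 -0.01044 0.64590 m, u=-3.54980 -1.17129 N·m.
t=0.12000 s (step 8): q=0.02203 0.65112 rad, qd=-0.55805 -0.89398 rad/s, tip=0.07552 0.00189 0.64887 m, u=-2.31601 -0.93558 N·m.
t=0.18000 s (step 12): q=-0.01051 0.59557 rad, qd=-0.51569 -0.95436 rad/s, tip=0.06218 0.01472 0.65141 m, u=-1.65028 -0.79822 N·m.
t=0.24000 s (step 16): q=-0.03901 0.53721 rad, qd=-0.43192 -0.98975 rad/s, tip=0.04957 0.02621 0.65336 m, u=-1.29313 -0.70594 N·m.
t=0.30000 s (step 20): q=-0.06224 0.47721 rad, qd=-0.34328 -1.01037 rad/s, tip=0.03803 0.03571 0.65484 m, u=-1.10283 -0.63147 N·m.
t=0.36000 s (step 24): q=-0.08042 0.41628 rad, qd=-0.26486 -1.02178 rad/s, tip=0.02750 0.04314 0.65595 m, u=-1.00201 -0.56192 N·m.
t=0.42000 s (step 28): q=-0.09433 0.35486 rad, qd=-0.20139 -1.02665 rad/s, tip=0.01782 0.04867 0.65681 m, u=-0.94867 -0.49188 N·m.
t=0.48000 s (step 32): q=-0.10489 0.29332 rad, qd=-0.15281 -1.02626 rad/s, tip=0.00882 0.05259 0.65745 m, u=-0.92022 -0.41961 N·m.
t=0.54000 s (step 36): q=-0.11293 0.23195 rad, qd=-0.11717 -1.02129 rad/s, tip=0.00038 0.05519 0.65792 m, u=-0.90464 -0.34504 N·m.
t=0.60000 s (step 40): q=-0.11917 0.17100 rad, qd=-0.09202 -1.01221 rad/s, tip=-0.00763 0.05673 0.65823 m, u=-0.89562 -0.26882 N·m.
t=0.66000 s (step 44): q=-0.12415 0.11070 rad, qd=-0.07499 -0.99950 rad/s, tip=-0.01525 0.05744 0.65836 m, u=-0.88986 -0.19187 N·m.
t=0.72000 s (step 48): q=-0.12829 0.05126 rad, qd=-0.06405 -0.98362 rad/s, tip=-0.02254 0.05749 0.65834 m, u=-0.88566 -0.11508 N·m.
t=0.78000 s (step 52): q=-0.13192 -0.00714 rad, qd=-0.05755 -0.96508 rad/s, tip=-0.02952 0.05705 0.65815 m, u=-0.88212 -0.03928 N·m.
t=0.84000 s (step 56): q=-0.13526 -0.06437 rad, qd=-0.05421 -0.94438 rad/s, tip=-0.03621 0.05624 0.65781 m, u=-0.87884 0.03482 N·m.
t=0.90000 s (step 60): q=-0.13847 -0.12030 rad, qd=-0.05303 -0.92200 rad/s, tip=-0.04262 0.05514 0.65731 m, u=-0.87565 0.10664 N·m.
t=0.96000 s (step 64): q=-0.14166 -0.17485 rad, qd=-0.05329 -0.89838 rad/s, tip=-0.04874 0.05385 0.65668 m, u=-0.87249 0.17575 N·m.
t=1.02000 s (step 68): q=-0.14488 -0.22796 rad, qd=-0.05445 -0.87392 rad/s, tip=-0.05459 0.05242 0.65592 m, u=-0.86928 0.24181 N·m.
t=1.08000 s (step 72): q=-0.14820 -0.27960 rad, qd=-0.05615 -0.84899 rad/s, tip=-0.06017 0.05090 0.65504 m, u=-0.86597 0.30459 N·m.
t=1.14000 s (step 76): q=-0.15162 -0.32973 rad, qd=-0.05811 -0.82389 rad/s, tip=-0.06548 0.04932 0.65406 m, u=-0.86249 0.36396 N·m.
t=1.20000 s (step 80): q=-0.15517 -0.37835 rad, qd=-0.06016 -0.79887 rad/s, tip=-0.07053 0.04772 0.65299 m, u=-0.85879 0.41986 N·m.
t=1.26000 s (step 84): q=-0.15884 -0.42549 rad, qd=-0.06218 -0.77417 rad/s, tip=-0.07532 0.04612 0.65184 m, u=-0.85486 0.47228 N·m.
t=1.32000 s (step 88): q=-0.16262 -0.47117 rad, qd=-0.06408 -0.74995 rad/s, tip=-0.07986 0.04454 0.65063 m, u=-0.85066 0.52126 N·m.
t=1.38000 s (step 92): q=-0.16652 -0.51540 rad, qd=-0.06583 -0.72636 rad/s, tip=-0.08416 0.04299 0.64936 m, u=-0.84621 0.56688 N·m.
t=1.44000 s (step 96): q=-0.17051 -0.55825 rad, qd=-0.06739 -0.70349 rad/s, tip=-0.08823 0.04148 0.64804 m.


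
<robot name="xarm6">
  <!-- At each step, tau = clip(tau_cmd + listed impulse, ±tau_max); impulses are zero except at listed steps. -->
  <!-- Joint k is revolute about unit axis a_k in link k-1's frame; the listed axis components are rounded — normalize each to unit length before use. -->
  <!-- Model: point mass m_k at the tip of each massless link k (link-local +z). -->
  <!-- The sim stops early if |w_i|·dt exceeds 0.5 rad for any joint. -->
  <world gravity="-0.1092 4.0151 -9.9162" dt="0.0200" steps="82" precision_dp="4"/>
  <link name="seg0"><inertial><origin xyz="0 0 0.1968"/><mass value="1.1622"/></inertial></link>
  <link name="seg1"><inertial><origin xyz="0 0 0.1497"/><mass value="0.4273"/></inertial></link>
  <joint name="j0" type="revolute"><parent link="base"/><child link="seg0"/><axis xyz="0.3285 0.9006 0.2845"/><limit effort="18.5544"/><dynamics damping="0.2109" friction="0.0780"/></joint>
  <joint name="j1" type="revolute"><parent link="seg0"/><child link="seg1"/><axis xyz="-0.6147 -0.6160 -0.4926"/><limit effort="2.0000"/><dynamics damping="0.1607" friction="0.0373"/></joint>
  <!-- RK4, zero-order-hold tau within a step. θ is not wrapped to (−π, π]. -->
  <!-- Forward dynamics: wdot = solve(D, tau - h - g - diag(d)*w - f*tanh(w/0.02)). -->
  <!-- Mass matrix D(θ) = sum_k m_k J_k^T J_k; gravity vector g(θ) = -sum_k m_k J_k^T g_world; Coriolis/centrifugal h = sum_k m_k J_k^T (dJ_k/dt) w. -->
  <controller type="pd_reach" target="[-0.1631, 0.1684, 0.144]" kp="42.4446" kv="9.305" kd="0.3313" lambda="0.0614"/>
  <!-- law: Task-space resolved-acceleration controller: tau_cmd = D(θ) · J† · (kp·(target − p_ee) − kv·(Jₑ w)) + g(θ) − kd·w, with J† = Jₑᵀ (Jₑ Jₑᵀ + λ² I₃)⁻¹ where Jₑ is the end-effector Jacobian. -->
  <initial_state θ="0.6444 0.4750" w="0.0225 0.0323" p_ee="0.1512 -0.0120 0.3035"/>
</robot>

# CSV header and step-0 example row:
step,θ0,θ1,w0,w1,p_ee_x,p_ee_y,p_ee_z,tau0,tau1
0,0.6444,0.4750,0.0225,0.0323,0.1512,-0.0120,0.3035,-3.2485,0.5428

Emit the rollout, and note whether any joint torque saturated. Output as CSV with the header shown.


step,θ0,θ1,w0,w1,p_ee_x,p_ee_y,p_ee_z,tau0,tau1
1,0.6429,0.4868,-0.1842,1.0488,0.1497,-0.0108,0.3039,-2.8478,0.1142
2,0.6356,0.5023,-0.5288,0.5720,0.1463,-0.0089,0.3051,-2.5383,0.2440
3,0.6237,0.5172,-0.6686,0.8882,0.1416,-0.0068,0.3068,-2.3020,0.0884
4,0.6087,0.5333,-0.8326,0.7468,0.1360,-0.0044,0.3088,-2.1074,0.1052
5,0.5912,0.5492,-0.9219,0.8398,0.1297,-0.0017,0.3109,-1.9461,0.0383
6,0.5719,0.5655,-1.0078,0.7963,0.1228,0.0011,0.3131,-1.8046,0.0233
7,0.5512,0.5816,-1.0649,0.8176,0.1156,0.0041,0.3152,-1.6777,-0.0144
8,0.5294,0.5977,-1.1153,0.7993,0.1080,0.0072,0.3172,-1.5594,-0.0370
9,0.5067,0.6136,-1.1534,0.7971,0.1002,0.0105,0.3190,-1.4470,-0.0650
10,0.4833,0.6293,-1.1861,0.7832,0.0923,0.0139,0.3206,-1.3378,-0.0886
11,0.4594,0.6448,-1.2129,0.7724,0.0842,0.0174,0.3220,-1.2304,-0.1131
12,0.4349,0.6601,-1.2358,0.7578,0.0760,0.0209,0.3232,-1.1238,-0.1360
13,0.4101,0.6751,-1.2551,0.7431,0.0678,0.0245,0.3242,-1.0173,-0.1588
14,0.3848,0.6897,-1.2716,0.7269,0.0595,0.0283,0.3248,-0.9106,-0.1807
15,0.3593,0.7041,-1.2853,0.7101,0.0513,0.0320,0.3253,-0.8034,-0.2022
16,0.3335,0.7181,-1.2965,0.6924,0.0430,0.0358,0.3254,-0.6957,-0.2230
17,0.3075,0.7317,-1.3054,0.6741,0.0347,0.0397,0.3254,-0.5875,-0.2432
18,0.2814,0.7450,-1.3119,0.6553,0.0266,0.0436,0.3250,-0.4790,-0.2628
19,0.2551,0.7578,-1.3162,0.6361,0.0184,0.0475,0.3244,-0.3703,-0.2816
20,0.2288,0.7704,-1.3182,0.6166,0.0104,0.0515,0.3236,-0.2617,-0.2997
21,0.2025,0.7825,-1.3179,0.5969,0.0025,0.0554,0.3225,-0.1533,-0.3170
22,0.1762,0.7942,-1.3154,0.5771,-0.0053,0.0594,0.3212,-0.0454,-0.3336
23,0.1500,0.8055,-1.3107,0.5572,-0.0129,0.0633,0.3196,0.0617,-0.3493
24,0.1239,0.8165,-1.3037,0.5374,-0.0204,0.0673,0.3179,0.1679,-0.3642
25,0.0980,0.8270,-1.2947,0.5177,-0.0277,0.0712,0.3159,0.2727,-0.3782
26,0.0722,0.8372,-1.2835,0.4982,-0.0349,0.0751,0.3138,0.3761,-0.3914
27,0.0467,0.8470,-1.2703,0.4789,-0.0418,0.0789,0.3115,0.4778,-0.4037
28,0.0215,0.8564,-1.2552,0.4600,-0.0486,0.0827,0.3090,0.5776,-0.4152
29,-0.0034,0.8654,-1.2382,0.4414,-0.0551,0.0864,0.3064,0.6752,-0.4258
30,-0.0279,0.8741,-1.2195,0.4232,-0.0614,0.0901,0.3036,0.7705,-0.4356
31,-0.0521,0.8824,-1.1992,0.4055,-0.0675,0.0937,0.3007,0.8634,-0.4446
32,-0.0758,0.8903,-1.1774,0.3882,-0.0734,0.0973,0.2978,0.9537,-0.4528
33,-0.0991,0.8979,-1.1542,0.3715,-0.0791,0.1007,0.2947,1.0412,-0.4602
34,-0.1219,0.9052,-1.1298,0.3553,-0.0845,0.1041,0.2916,1.1260,-0.4669
35,-0.1442,0.9122,-1.1043,0.3396,-0.0897,0.1074,0.2884,1.2078,-0.4729
36,-0.1660,0.9189,-1.0778,0.3245,-0.0947,0.1106,0.2852,1.2868,-0.4782
37,-0.1872,0.9252,-1.0506,0.3100,-0.0994,0.1137,0.2819,1.3627,-0.4828
38,-0.2079,0.9313,-1.0227,0.2960,-0.1040,0.1168,0.2786,1.4357,-0.4869
39,-0.2280,0.9371,-0.9942,0.2826,-0.1083,0.1197,0.2753,1.5057,-0.4904
40,-0.2476,0.9427,-0.9654,0.2697,-0.1124,0.1225,0.2721,1.5727,-0.4934
41,-0.2666,0.9480,-0.9363,0.2574,-0.1163,0.1253,0.2688,1.6368,-0.4958
42,-0.2850,0.9531,-0.9070,0.2457,-0.1200,0.1279,0.2656,1.6980,-0.4979
43,-0.3028,0.9579,-0.8776,0.2345,-0.1235,0.1305,0.2624,1.7564,-0.4995
44,-0.3200,0.9625,-0.8483,0.2237,-0.1268,0.1329,0.2592,1.8121,-0.5007
45,-0.3367,0.9669,-0.8192,0.2135,-0.1299,0.1353,0.2561,1.8650,-0.5016
46,-0.3527,0.9711,-0.7903,0.2038,-0.1329,0.1376,0.2531,1.9154,-0.5021
47,-0.3682,0.9751,-0.7617,0.1946,-0.1357,0.1397,0.2501,1.9632,-0.5024
48,-0.3832,0.9790,-0.7335,0.1858,-0.1383,0.1418,0.2472,2.0086,-0.5024
49,-0.3975,0.9826,-0.7058,0.1774,-0.1408,0.1438,0.2443,2.0516,-0.5022
50,-0.4113,0.9861,-0.6786,0.1694,-0.1431,0.1458,0.2415,2.0924,-0.5018
51,-0.4246,0.9895,-0.6519,0.1619,-0.1453,0.1476,0.2388,2.1311,-0.5012
52,-0.4374,0.9927,-0.6258,0.1547,-0.1474,0.1494,0.2362,2.1676,-0.5005
53,-0.4496,0.9957,-0.6004,0.1479,-0.1493,0.1510,0.2336,2.2023,-0.4996
54,-0.4614,0.9986,-0.5756,0.1415,-0.1512,0.1527,0.2312,2.2350,-0.4986
55,-0.4726,1.0014,-0.5516,0.1354,-0.1529,0.1542,0.2288,2.2660,-0.4975
56,-0.4834,1.0041,-0.5282,0.1296,-0.1545,0.1556,0.2265,2.2952,-0.4963
57,-0.4937,1.0067,-0.5055,0.1240,-0.1560,0.1570,0.2242,2.3229,-0.4951
58,-0.5036,1.0091,-0.4836,0.1188,-0.1575,0.1584,0.2221,2.3490,-0.4938
59,-0.5130,1.0115,-0.4623,0.1139,-0.1588,0.1596,0.2200,2.3737,-0.4924
60,-0.5221,1.0137,-0.4419,0.1092,-0.1601,0.1609,0.2180,2.3970,-0.4910
61,-0.5307,1.0159,-0.4221,0.1047,-0.1613,0.1620,0.2161,2.4190,-0.4897
62,-0.5389,1.0180,-0.4030,0.1005,-0.1624,0.1631,0.2142,2.4398,-0.4882
63,-0.5468,1.0200,-0.3847,0.0965,-0.1634,0.1642,0.2125,2.4595,-0.4868
64,-0.5543,1.0219,-0.3671,0.0927,-0.1644,0.1652,0.2108,2.4780,-0.4854
65,-0.5615,1.0237,-0.3501,0.0892,-0.1653,0.1661,0.2091,2.4955,-0.4840
66,-0.5683,1.0255,-0.3338,0.0858,-0.1662,0.1670,0.2076,2.5120,-0.4826
67,-0.5748,1.0272,-0.3182,0.0825,-0.1670,0.1679,0.2061,2.5276,-0.4813
68,-0.5810,1.0288,-0.3032,0.0795,-0.1677,0.1687,0.2046,2.5423,-0.4799
69,-0.5869,1.0304,-0.2888,0.0766,-0.1684,0.1695,0.2032,2.5562,-0.4786
70,-0.5925,1.0319,-0.2751,0.0738,-0.1691,0.1702,0.2019,2.5693,-0.4773
71,-0.5979,1.0334,-0.2619,0.0712,-0.1697,0.1709,0.2007,2.5817,-0.4760
72,-0.6030,1.0348,-0.2493,0.0688,-0.1703,0.1716,0.1994,2.5934,-0.4748
73,-0.6079,1.0362,-0.2373,0.0664,-0.1709,0.1722,0.1983,2.6045,-0.4736
74,-0.6125,1.0375,-0.2257,0.0642,-0.1714,0.1728,0.1972,2.6149,-0.4724
75,-0.6169,1.0388,-0.2147,0.0621,-0.1719,0.1734,0.1961,2.6247,-0.4713
76,-0.6211,1.0400,-0.2042,0.0602,-0.1723,0.1739,0.1951,2.6340,-0.4702
77,-0.6250,1.0412,-0.1942,0.0583,-0.1728,0.1745,0.1942,2.6428,-0.4691
78,-0.6288,1.0423,-0.1846,0.0565,-0.1732,0.1750,0.1932,2.6511,-0.4681
79,-0.6324,1.0435,-0.1755,0.0549,-0.1735,0.1754,0.1924,2.6589,-0.4671
80,-0.6358,1.0446,-0.1667,0.0533,-0.1739,0.1759,0.1915,2.6663,-0.4661
81,-0.6391,1.0456,-0.1584,0.0518,-0.1742,0.1763,0.1907,2.6733,-0.4652
82,-0.6422,1.0467,-0.1505,0.0504,-0.1745,0.1767,0.1900,,
# any joint saturated: no


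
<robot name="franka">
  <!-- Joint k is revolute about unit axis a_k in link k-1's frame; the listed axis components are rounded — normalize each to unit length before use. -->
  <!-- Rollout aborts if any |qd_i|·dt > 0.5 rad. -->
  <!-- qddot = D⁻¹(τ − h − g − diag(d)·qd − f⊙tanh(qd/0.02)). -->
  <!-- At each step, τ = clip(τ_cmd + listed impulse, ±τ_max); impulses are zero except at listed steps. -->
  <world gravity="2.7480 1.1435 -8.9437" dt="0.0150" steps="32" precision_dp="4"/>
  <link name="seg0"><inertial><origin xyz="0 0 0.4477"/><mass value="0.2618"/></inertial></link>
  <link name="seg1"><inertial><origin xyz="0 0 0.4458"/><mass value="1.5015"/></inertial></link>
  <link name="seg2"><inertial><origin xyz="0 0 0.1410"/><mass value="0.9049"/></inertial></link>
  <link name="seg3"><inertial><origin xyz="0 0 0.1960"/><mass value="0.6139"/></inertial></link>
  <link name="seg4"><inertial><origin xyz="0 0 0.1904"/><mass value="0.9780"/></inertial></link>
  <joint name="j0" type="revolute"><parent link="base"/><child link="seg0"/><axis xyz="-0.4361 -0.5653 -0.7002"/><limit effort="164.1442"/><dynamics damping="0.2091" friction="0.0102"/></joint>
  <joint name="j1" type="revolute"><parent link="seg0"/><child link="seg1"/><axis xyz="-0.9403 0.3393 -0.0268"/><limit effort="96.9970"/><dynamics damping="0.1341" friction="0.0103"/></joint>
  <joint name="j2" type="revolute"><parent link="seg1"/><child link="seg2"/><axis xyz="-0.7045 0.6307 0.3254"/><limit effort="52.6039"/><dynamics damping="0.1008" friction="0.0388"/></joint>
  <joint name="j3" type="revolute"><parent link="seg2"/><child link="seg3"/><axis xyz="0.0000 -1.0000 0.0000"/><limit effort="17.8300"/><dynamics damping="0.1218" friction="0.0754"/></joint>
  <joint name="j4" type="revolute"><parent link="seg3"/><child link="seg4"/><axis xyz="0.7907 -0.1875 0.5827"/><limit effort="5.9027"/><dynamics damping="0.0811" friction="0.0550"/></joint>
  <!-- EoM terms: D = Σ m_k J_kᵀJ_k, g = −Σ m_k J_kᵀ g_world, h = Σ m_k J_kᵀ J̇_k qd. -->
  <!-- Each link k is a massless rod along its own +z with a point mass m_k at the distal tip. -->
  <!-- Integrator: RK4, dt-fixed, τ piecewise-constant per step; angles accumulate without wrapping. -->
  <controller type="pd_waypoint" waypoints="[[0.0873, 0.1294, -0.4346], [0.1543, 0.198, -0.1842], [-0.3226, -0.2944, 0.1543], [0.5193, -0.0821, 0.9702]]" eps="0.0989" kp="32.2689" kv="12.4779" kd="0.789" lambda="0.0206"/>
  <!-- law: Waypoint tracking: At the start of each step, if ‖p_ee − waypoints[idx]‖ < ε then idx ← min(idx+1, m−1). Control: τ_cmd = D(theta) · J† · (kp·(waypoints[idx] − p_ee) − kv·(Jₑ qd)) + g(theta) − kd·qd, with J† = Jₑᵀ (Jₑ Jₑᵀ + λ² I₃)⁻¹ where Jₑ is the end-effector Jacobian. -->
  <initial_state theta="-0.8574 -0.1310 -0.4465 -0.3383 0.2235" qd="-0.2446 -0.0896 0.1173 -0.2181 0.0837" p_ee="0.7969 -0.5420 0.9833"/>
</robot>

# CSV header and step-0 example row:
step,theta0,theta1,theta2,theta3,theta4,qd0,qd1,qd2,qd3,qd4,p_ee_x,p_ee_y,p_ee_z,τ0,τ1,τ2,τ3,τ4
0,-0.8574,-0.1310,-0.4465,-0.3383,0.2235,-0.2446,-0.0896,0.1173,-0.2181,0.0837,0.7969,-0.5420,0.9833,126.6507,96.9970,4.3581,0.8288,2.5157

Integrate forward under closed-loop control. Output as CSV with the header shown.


step,theta0,theta1,theta2,theta3,theta4,qd0,qd1,qd2,qd3,qd4,p_ee_x,p_ee_y,p_ee_z,τ0,τ1,τ2,τ3,τ4
1,-0.8568,-0.1187,-0.4698,-0.3701,0.2678,0.3209,1.7101,-3.1541,-3.9448,5.7018,0.7992,-0.5394,0.9756,105.1044,88.3835,5.0920,3.9260,-2.2585
2,-0.8509,-0.0798,-0.5548,-0.4555,0.3215,0.4659,3.4076,-7.8945,-7.2467,1.7935,0.7956,-0.5311,0.9636,70.4906,51.1900,3.9657,5.6601,1.4661
3,-0.8424,-0.0274,-0.6545,-0.5494,0.4131,0.6608,3.5900,-5.5094,-5.2867,10.0514,0.7855,-0.5184,0.9495,40.6858,29.5214,1.3094,2.6910,-5.0614
4,-0.8337,0.0313,-0.7696,-0.6490,0.4751,0.5168,4.1970,-9.5620,-7.8182,-1.1266,0.7711,-0.5016,0.9366,23.3093,9.8503,0.2244,4.2985,4.7646
5,-0.8252,0.0896,-0.8691,-0.7296,0.5721,0.5998,3.6236,-4.0576,-3.0949,13.2518,0.7533,-0.4830,0.9228,9.0042,3.9827,-1.6158,-0.1328,-5.9027
6,-0.8181,0.1478,-0.9729,-0.8071,0.6452,0.3607,4.0958,-9.4574,-7.0557,-2.6384,0.7345,-0.4630,0.9092,6.7681,-5.0221,-1.3293,3.5069,5.9027
7,-0.8128,0.2043,-1.0699,-0.8715,0.7277,0.3254,3.4844,-3.8358,-1.7252,12.7908,0.7147,-0.4425,0.8944,-1.7788,-7.2184,-2.3574,-0.8312,-5.9027
8,-0.8095,0.2589,-1.1678,-0.9306,0.7974,0.1392,3.7727,-8.9217,-5.9827,-2.6936,0.6953,-0.4219,0.8787,3.1196,-9.2276,-1.6759,3.3146,5.7860
9,-0.8084,0.3116,-1.2629,-0.9799,0.8691,-0.0092,3.2955,-4.0751,-0.7739,11.5207,0.6760,-0.4016,0.8616,-3.6878,-11.8364,-2.1128,-0.6244,-5.9027
10,-0.8093,0.3621,-1.3593,-1.0246,0.9309,-0.0960,3.4134,-8.5185,-5.0381,-2.5945,0.6577,-0.3818,0.8433,4.1869,-9.4279,-1.4002,3.5263,5.1384
11,-0.8124,0.4107,-1.4551,-1.0617,0.9907,-0.3392,3.0858,-4.5015,-0.0674,9.9496,0.6400,-0.3626,0.8237,-2.1039,-13.1573,-1.4210,-0.1432,-5.9027
12,-0.8174,0.4569,-1.5526,-1.0951,1.0405,-0.3168,3.0567,-8.3029,-4.2588,-2.7431,0.6233,-0.3443,0.8031,6.6092,-7.8895,-0.7913,3.8321,4.6766
13,-0.8246,0.5011,-1.6491,-1.1205,1.0906,-0.6455,2.8616,-4.7764,0.7282,8.8614,0.6073,-0.3268,0.7812,0.1678,-12.9588,-0.5359,0.1143,-5.7351
14,-0.8333,0.5430,-1.7467,-1.1419,1.1336,-0.5130,2.7032,-8.0611,-3.4541,-2.6298,0.5922,-0.3101,0.7585,8.7899,-5.9305,-0.0004,3.9664,4.0017
15,-0.8440,0.5828,-1.8435,-1.1560,1.1753,-0.9133,2.6290,-5.0066,1.4354,7.7146,0.5777,-0.2942,0.7348,2.4276,-11.9996,0.4274,0.2318,-5.3005
16,-0.8560,0.6204,-1.9404,-1.1657,1.2119,-0.6906,2.3623,-7.7874,-2.6119,-2.4254,0.5639,-0.2791,0.7103,10.2831,-4.0803,0.8920,3.8431,3.2941
17,-0.8697,0.6559,-2.0363,-1.1687,1.2460,-1.1420,2.3843,-5.1269,2.0644,6.5577,0.5505,-0.2647,0.6852,4.2601,-10.7299,1.3965,0.1667,-4.7864
18,-0.8846,0.6890,-2.1320,-1.1682,1.2741,-0.8449,2.0292,-7.5238,-1.8642,-2.4532,0.5377,-0.2511,0.6595,11.2202,-2.4793,1.8257,3.5617,2.8515
19,-0.9010,0.7202,-2.2255,-1.1611,1.3005,-1.3398,2.1256,-5.0642,2.6542,5.5809,0.5251,-0.2379,0.6334,5.4165,-9.7201,2.3491,-0.0973,-4.3591
20,-0.9184,0.7488,-2.3185,-1.1518,1.3192,-0.9768,1.6909,-7.2421,-1.2668,-2.7479,0.5130,-0.2254,0.6068,11.6766,-1.3522,2.7523,3.1936,2.7094
21,-0.9373,0.7755,-2.4078,-1.1354,1.3383,-1.5364,1.8599,-4.7735,3.2866,4.9077,0.5008,-0.2132,0.5800,5.7320,-9.4606,3.2697,-0.6194,-4.1213
22,-0.9569,0.7994,-2.4963,-1.1184,1.3476,-1.0987,1.3319,-6.9281,-0.8559,-3.3420,0.4889,-0.2015,0.5529,11.7383,-0.7576,3.6305,2.7939,2.8996
23,-0.9784,0.8212,-2.5795,-1.0939,1.3593,-1.7477,1.5744,-4.2826,3.9138,4.5143,0.4769,-0.1896,0.5259,5.2210,-10.2390,4.1646,-1.3133,-4.0632
24,-1.0005,0.8399,-2.6617,-1.0709,1.3597,-1.2231,0.9216,-6.5687,-0.6443,-4.1162,0.4651,-0.1782,0.4988,11.3998,-0.8676,4.4436,2.4437,3.3001
25,-1.0247,0.8562,-2.7374,-1.0405,1.3646,-1.9815,1.2353,-3.6563,4.4562,4.3486,0.4531,-0.1663,0.4720,3.8468,-12.1299,5.0533,-2.0656,-4.1586
26,-1.0497,0.8685,-2.8121,-1.0135,1.3568,-1.3742,0.4262,-6.1717,-0.6196,-5.0085,0.4413,-0.1546,0.4454,10.6151,-1.6580,5.1590,2.1900,3.8398
27,-1.0771,0.8779,-2.8791,-0.9792,1.3560,-2.2573,0.8066,-2.9339,4.9109,4.4356,0.4294,-0.1421,0.4197,1.3737,-15.0950,5.9354,-2.8466,-4.4507
28,-1.1057,0.8824,-2.9456,-0.9503,1.3405,-1.5871,-0.1914,-5.7719,-0.7925,-6.0827,0.4177,-0.1298,0.3943,9.3686,-2.8611,5.7317,2.0815,4.5540
29,-1.1374,0.8831,-3.0035,-0.9144,1.3340,-2.6002,0.2572,-2.1511,5.2615,4.7049,0.4060,-0.1166,0.3705,-2.4781,-18.5426,6.7195,-3.6408,-4.8974
30,-1.1711,0.8778,-3.0610,-0.8851,1.3117,-1.9290,-0.9354,-5.3349,-1.0654,-7.2299,0.3947,-0.1036,0.3473,7.4244,-4.2764,6.0800,2.0650,5.3252
31,-1.2088,0.8679,-3.1092,-0.8492,1.3002,-3.0427,-0.4276,-1.3171,5.5067,5.1498,0.3838,-0.0896,0.3263,-7.8314,-20.7276,7.0923,-4.4007,-5.5182
32,-1.2497,0.8512,-3.1571,-0.8208,1.2716,-2.4607,-1.7627,-4.8718,-1.4339,-8.4558,0.3734,-0.0759,0.3063,,,,,


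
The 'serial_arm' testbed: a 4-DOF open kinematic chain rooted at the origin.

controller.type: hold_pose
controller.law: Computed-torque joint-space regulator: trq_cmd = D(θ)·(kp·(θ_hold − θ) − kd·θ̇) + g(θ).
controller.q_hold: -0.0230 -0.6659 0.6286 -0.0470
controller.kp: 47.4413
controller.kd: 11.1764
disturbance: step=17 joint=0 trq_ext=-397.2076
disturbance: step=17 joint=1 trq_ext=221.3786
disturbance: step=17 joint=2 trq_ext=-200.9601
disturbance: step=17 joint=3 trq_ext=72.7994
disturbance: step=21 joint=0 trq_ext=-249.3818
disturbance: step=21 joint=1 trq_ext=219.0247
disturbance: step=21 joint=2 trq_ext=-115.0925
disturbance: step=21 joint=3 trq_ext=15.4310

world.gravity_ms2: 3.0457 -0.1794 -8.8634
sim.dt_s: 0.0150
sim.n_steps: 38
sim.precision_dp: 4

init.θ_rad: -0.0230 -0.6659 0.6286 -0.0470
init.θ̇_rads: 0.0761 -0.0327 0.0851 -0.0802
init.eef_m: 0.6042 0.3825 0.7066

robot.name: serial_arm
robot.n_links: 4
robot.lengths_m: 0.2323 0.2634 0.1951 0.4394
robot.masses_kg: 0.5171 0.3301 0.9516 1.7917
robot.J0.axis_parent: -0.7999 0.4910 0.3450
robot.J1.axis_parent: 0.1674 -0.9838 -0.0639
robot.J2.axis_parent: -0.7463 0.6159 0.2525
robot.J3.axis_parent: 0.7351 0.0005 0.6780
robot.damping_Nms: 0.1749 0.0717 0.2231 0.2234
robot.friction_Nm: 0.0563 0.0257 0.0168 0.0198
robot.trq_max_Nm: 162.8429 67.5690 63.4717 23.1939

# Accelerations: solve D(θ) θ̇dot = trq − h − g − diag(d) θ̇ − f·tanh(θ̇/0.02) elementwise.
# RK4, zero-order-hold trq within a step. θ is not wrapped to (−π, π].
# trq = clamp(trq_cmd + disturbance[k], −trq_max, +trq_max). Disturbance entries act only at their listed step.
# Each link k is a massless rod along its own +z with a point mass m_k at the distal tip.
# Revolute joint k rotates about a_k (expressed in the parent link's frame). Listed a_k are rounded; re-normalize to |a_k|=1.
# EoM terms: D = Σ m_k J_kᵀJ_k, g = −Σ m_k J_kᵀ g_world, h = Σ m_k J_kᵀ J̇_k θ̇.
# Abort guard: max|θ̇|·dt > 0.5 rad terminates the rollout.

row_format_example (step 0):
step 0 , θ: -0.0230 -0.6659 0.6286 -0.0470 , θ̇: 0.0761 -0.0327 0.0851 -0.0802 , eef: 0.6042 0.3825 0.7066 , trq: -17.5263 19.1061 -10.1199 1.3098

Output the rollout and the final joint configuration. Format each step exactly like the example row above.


step 1 , θ: -0.0219 -0.6663 0.6298 -0.0480 , θ̇: 0.0645 -0.0229 0.0783 -0.0514 , eef: 0.6044 0.3841 0.7050 , trq: -17.1219 18.8626 -9.8832 1.2209
step 2 , θ: -0.0211 -0.6666 0.6309 -0.0486 , θ̇: 0.0535 -0.0160 0.0693 -0.0318 , eef: 0.6045 0.3854 0.7038 , trq: -16.7460 18.6383 -9.6654 1.1386
step 3 , θ: -0.0203 -0.6668 0.6319 -0.0490 , θ̇: 0.0432 -0.0116 0.0585 -0.0199 , eef: 0.6047 0.3865 0.7027 , trq: -16.3982 18.4326 -9.4657 1.0633
step 4 , θ: -0.0198 -0.6670 0.6327 -0.0492 , θ̇: 0.0338 -0.0090 0.0466 -0.0140 , eef: 0.6048 0.3874 0.7019 , trq: -16.0778 18.2446 -9.2832 0.9948
step 5 , θ: -0.0193 -0.6671 0.6333 -0.0494 , θ̇: 0.0253 -0.0074 0.0352 -0.0109 , eef: 0.6049 0.3880 0.7012 , trq: -15.7841 18.0732 -9.1170 0.9327
step 6 , θ: -0.0190 -0.6672 0.6338 -0.0496 , θ̇: 0.0179 -0.0061 0.0251 -0.0087 , eef: 0.6049 0.3885 0.7007 , trq: -15.5166 17.9175 -8.9663 0.8766
step 7 , θ: -0.0188 -0.6673 0.6341 -0.0497 , θ̇: 0.0117 -0.0047 0.0165 -0.0065 , eef: 0.6050 0.3888 0.7004 , trq: -15.2743 17.7766 -8.8304 0.8261
step 8 , θ: -0.0186 -0.6673 0.6343 -0.0497 , θ̇: 0.0065 -0.0033 0.0094 -0.0041 , eef: 0.6050 0.3890 0.7002 , trq: -15.0564 17.6496 -8.7084 0.7809
step 9 , θ: -0.0186 -0.6674 0.6344 -0.0498 , θ̇: 0.0022 -0.0018 0.0036 -0.0015 , eef: 0.6050 0.3891 0.7000 , trq: -14.8614 17.5357 -8.5997 0.7407
step 10 , θ: -0.0186 -0.6674 0.6344 -0.0498 , θ̇: -0.0013 -0.0004 -0.0011 0.0008 , eef: 0.6050 0.3892 0.7000 , trq: -14.6876 17.4340 -8.5032 0.7050
step 11 , θ: -0.0186 -0.6674 0.6343 -0.0498 , θ̇: -0.0041 0.0008 -0.0050 0.0027 , eef: 0.6050 0.3891 0.7001 , trq: -14.5332 17.3435 -8.4178 0.6736
step 12 , θ: -0.0187 -0.6674 0.6342 -0.0497 , θ̇: -0.0063 0.0019 -0.0083 0.0043 , eef: 0.6050 0.3890 0.7002 , trq: -14.3964 17.2634 -8.3427 0.6460
step 13 , θ: -0.0188 -0.6673 0.6341 -0.0496 , θ̇: -0.0081 0.0028 -0.0109 0.0055 , eef: 0.6050 0.3888 0.7003 , trq: -14.2757 17.1928 -8.2768 0.6218
step 14 , θ: -0.0189 -0.6673 0.6339 -0.0496 , θ̇: -0.0095 0.0035 -0.0131 0.0063 , eef: 0.6050 0.3886 0.7005 , trq: -14.1696 17.1310 -8.2192 0.6006
step 15 , θ: -0.0191 -0.6672 0.6337 -0.0495 , θ̇: -0.0105 0.0041 -0.0147 0.0069 , eef: 0.6049 0.3884 0.7008 , trq: -14.0766 17.0770 -8.1691 0.5822
step 16 , θ: -0.0192 -0.6672 0.6335 -0.0494 , θ̇: -0.0113 0.0045 -0.0160 0.0073 , eef: 0.6049 0.3881 0.7010 , trq: -13.9956 17.0302 -8.1258 0.5663
step 17 , θ: -0.0194 -0.6671 0.6332 -0.0492 , θ̇: -0.0118 0.0048 -0.0169 0.0076 , eef: 0.6049 0.3879 0.7013 , trq: -162.8429 67.5690 -63.4717 23.1939
step 18 , θ: -0.0369 -0.6761 0.6379 -0.0631 , θ̇: -2.3162 -1.1934 0.6370 -1.8081 , eef: 0.6025 0.3810 0.7025 , trq: 12.0348 8.0452 1.6615 -3.3953
step 19 , θ: -0.0683 -0.6919 0.6469 -0.0858 , θ̇: -1.8645 -0.9216 0.5528 -1.2531 , eef: 0.5981 0.3685 0.7046 , trq: 9.4719 8.6550 0.8752 -2.9913
step 20 , θ: -0.0933 -0.7040 0.6546 -0.1014 , θ̇: -1.4816 -0.7027 0.4683 -0.8501 , eef: 0.5946 0.3581 0.7064 , trq: 7.0692 9.2962 0.0944 -2.6143
step 21 , θ: -0.1131 -0.7132 0.6610 -0.1119 , θ̇: -1.1555 -0.5255 0.3842 -0.5588 , eef: 0.5917 0.3497 0.7080 , trq: -162.8429 67.5690 -63.4717 13.1657
step 22 , θ: -0.1492 -0.7506 0.6217 -0.2113 , θ̇: -3.5007 -4.2312 -5.7971 -12.6439 , eef: 0.5856 0.3370 0.7110 , trq: 31.8587 0.3977 9.5698 -4.5164
step 23 , θ: -0.1936 -0.7990 0.5515 -0.3640 , θ̇: -2.5081 -2.3684 -3.4938 -7.8012 , eef: 0.5768 0.3199 0.7142 , trq: 26.6539 2.1330 7.6606 -3.6826
step 24 , θ: -0.2268 -0.8260 0.5153 -0.4513 , θ̇: -1.9414 -1.3474 -1.5161 -4.1460 , eef: 0.5700 0.3052 0.7163 , trq: 21.9386 3.7789 5.9597 -2.9034
step 25 , θ: -0.2526 -0.8417 0.5020 -0.4954 , θ̇: -1.4976 -0.8042 -0.4263 -1.9992 , eef: 0.5648 0.2933 0.7180 , trq: 17.7412 5.1730 4.4762 -2.2481
step 26 , θ: -0.2721 -0.8511 0.4999 -0.5157 , θ̇: -1.0928 -0.4726 0.0385 -0.8574 , eef: 0.5609 0.2841 0.7196 , trq: 13.9885 6.3873 3.1557 -1.6985
step 27 , θ: -0.2857 -0.8564 0.5019 -0.5236 , θ̇: -0.7234 -0.2409 0.1756 -0.2665 , eef: 0.5582 0.2775 0.7212 , trq: 10.6185 7.4892 1.9665 -1.2266
step 28 , θ: -0.2942 -0.8587 0.5048 -0.5248 , θ̇: -0.3990 -0.0645 0.1784 0.0599 , eef: 0.5564 0.2730 0.7228 , trq: 7.5872 8.5086 0.8857 -0.8138
step 29 , θ: -0.2981 -0.8587 0.5069 -0.5227 , θ̇: -0.1190 0.0691 0.1012 0.2114 , eef: 0.5555 0.2704 0.7242 , trq: 4.8582 9.4657 -0.0993 -0.4431
step 30 , θ: -0.2981 -0.8568 0.5078 -0.5188 , θ̇: 0.1118 0.1752 0.0342 0.3242 , eef: 0.5552 0.2695 0.7257 , trq: 2.4117 10.3599 -0.9964 -0.1137
step 31 , θ: -0.2950 -0.8536 0.5080 -0.5133 , θ̇: 0.2978 0.2600 -0.0098 0.4251 , eef: 0.5555 0.2699 0.7270 , trq: 0.2250 11.1822 -1.8134 0.1791
step 32 , θ: -0.2894 -0.8492 0.5075 -0.5063 , θ̇: 0.4478 0.3268 -0.0430 0.5074 , eef: 0.5562 0.2714 0.7281 , trq: -1.7356 11.9305 -2.5569 0.4391
step 33 , θ: -0.2818 -0.8439 0.5065 -0.4984 , θ̇: 0.5682 0.3766 -0.0779 0.5603 , eef: 0.5573 0.2739 0.7292 , trq: -3.4911 12.6084 -3.2307 0.6703
step 34 , θ: -0.2725 -0.8380 0.5050 -0.4899 , θ̇: 0.6624 0.4123 -0.1107 0.5930 , eef: 0.5587 0.2771 0.7301 , trq: -5.0609 13.2203 -3.8409 0.8763
step 35 , θ: -0.2621 -0.8316 0.5031 -0.4809 , θ̇: 0.7336 0.4365 -0.1385 0.6130 , eef: 0.5602 0.2809 0.7309 , trq: -6.4621 13.7707 -4.3932 1.0601
step 36 , θ: -0.2507 -0.8250 0.5008 -0.4718 , θ̇: 0.7849 0.4510 -0.1601 0.6242 , eef: 0.5620 0.2852 0.7315 , trq: -7.7103 14.2638 -4.8926 1.2241
step 37 , θ: -0.2386 -0.8182 0.4982 -0.4625 , θ̇: 0.8188 0.4577 -0.1755 0.6290 , eef: 0.5638 0.2899 0.7320 , trq: -8.8193 14.7039 -5.3435 1.3701
step 38 , θ: -0.2262 -0.8113 0.4954 -0.4532 , θ̇: 0.8381 0.4580 -0.1849 0.6288 , eef: 0.5656 0.2948 0.7324
final θ (rad): -0.2262 -0.8113 0.4954 -0.4532


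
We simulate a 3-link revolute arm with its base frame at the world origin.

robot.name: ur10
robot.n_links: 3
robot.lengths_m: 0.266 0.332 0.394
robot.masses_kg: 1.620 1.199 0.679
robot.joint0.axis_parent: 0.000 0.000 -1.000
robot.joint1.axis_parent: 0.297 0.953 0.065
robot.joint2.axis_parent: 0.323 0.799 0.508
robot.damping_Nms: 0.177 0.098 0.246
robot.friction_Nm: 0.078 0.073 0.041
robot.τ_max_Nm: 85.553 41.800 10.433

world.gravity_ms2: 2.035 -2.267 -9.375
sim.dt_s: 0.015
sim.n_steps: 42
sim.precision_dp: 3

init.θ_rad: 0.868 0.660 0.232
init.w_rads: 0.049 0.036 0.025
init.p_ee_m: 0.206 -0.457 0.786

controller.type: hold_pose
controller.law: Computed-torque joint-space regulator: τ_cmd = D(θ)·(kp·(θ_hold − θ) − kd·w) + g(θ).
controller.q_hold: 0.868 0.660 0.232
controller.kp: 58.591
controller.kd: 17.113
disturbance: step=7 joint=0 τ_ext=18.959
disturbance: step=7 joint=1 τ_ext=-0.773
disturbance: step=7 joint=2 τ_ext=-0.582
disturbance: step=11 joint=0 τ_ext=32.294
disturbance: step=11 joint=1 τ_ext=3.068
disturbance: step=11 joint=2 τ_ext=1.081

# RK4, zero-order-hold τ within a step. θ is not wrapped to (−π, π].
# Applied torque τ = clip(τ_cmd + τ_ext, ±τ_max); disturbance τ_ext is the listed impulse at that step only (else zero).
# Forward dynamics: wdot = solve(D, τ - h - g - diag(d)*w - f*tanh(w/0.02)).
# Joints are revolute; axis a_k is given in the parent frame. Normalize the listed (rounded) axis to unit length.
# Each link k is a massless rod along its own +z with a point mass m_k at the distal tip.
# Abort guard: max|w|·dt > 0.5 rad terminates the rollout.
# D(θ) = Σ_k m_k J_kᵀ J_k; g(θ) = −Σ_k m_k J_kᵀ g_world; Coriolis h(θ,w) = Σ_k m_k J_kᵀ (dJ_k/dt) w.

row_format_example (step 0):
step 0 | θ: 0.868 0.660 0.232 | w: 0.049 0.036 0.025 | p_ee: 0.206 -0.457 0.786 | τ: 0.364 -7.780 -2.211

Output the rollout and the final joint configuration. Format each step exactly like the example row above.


step 1 | θ: 0.869 0.660 0.232 | w: 0.031 0.027 0.012 | p_ee: 0.206 -0.458 0.786 | τ: 0.425 -7.687 -2.176
step 2 | θ: 0.869 0.661 0.232 | w: 0.017 0.018 0.008 | p_ee: 0.206 -0.458 0.786 | τ: 0.469 -7.615 -2.150
step 3 | θ: 0.869 0.661 0.233 | w: 0.009 0.011 0.006 | p_ee: 0.205 -0.458 0.785 | τ: 0.498 -7.562 -2.132
step 4 | θ: 0.869 0.661 0.233 | w: 0.004 0.006 0.003 | p_ee: 0.205 -0.458 0.785 | τ: 0.515 -7.523 -2.118
step 5 | θ: 0.869 0.661 0.233 | w: 0.001 0.003 0.002 | p_ee: 0.205 -0.458 0.785 | τ: 0.524 -7.496 -2.109
step 6 | θ: 0.869 0.661 0.233 | w: -0.000 0.001 0.001 | p_ee: 0.205 -0.458 0.785 | τ: 0.530 -7.476 -2.102
step 7 | θ: 0.869 0.661 0.233 | w: -0.001 -0.000 -0.000 | p_ee: 0.205 -0.458 0.785 | τ: 19.491 -8.236 -2.679
step 8 | θ: 0.879 0.661 0.233 | w: 1.273 0.003 -0.003 | p_ee: 0.201 -0.460 0.785 | τ: -4.392 -7.277 -1.950
step 9 | θ: 0.895 0.661 0.233 | w: 0.918 0.008 -0.001 | p_ee: 0.194 -0.463 0.785 | τ: -3.232 -7.365 -2.001
step 10 | θ: 0.907 0.661 0.233 | w: 0.643 0.008 0.001 | p_ee: 0.188 -0.466 0.785 | τ: -2.326 -7.396 -2.028
step 11 | θ: 0.915 0.662 0.233 | w: 0.431 0.005 0.001 | p_ee: 0.184 -0.467 0.785 | τ: 30.677 -4.335 -0.962
step 12 | θ: 0.937 0.662 0.235 | w: 2.454 0.037 0.346 | p_ee: 0.175 -0.472 0.784 | τ: -9.488 -8.338 -2.357
step 13 | θ: 0.968 0.663 0.239 | w: 1.723 0.083 0.172 | p_ee: 0.160 -0.478 0.783 | τ: -7.119 -8.374 -2.347
step 14 | θ: 0.990 0.664 0.241 | w: 1.164 0.087 0.076 | p_ee: 0.150 -0.483 0.782 | τ: -5.270 -8.258 -2.308
step 15 | θ: 1.004 0.665 0.242 | w: 0.739 0.073 0.025 | p_ee: 0.144 -0.485 0.781 | τ: -3.826 -8.092 -2.261
step 16 | θ: 1.013 0.666 0.242 | w: 0.416 0.051 0.007 | p_ee: 0.140 -0.487 0.780 | τ: -2.700 -7.926 -2.219
step 17 | θ: 1.017 0.667 0.242 | w: 0.173 0.028 0.004 | p_ee: 0.137 -0.488 0.780 | τ: -1.823 -7.780 -2.185
step 18 | θ: 1.018 0.667 0.242 | w: -0.007 0.011 0.001 | p_ee: 0.137 -0.488 0.780 | τ: -1.147 -7.666 -2.159
step 19 | θ: 1.017 0.667 0.242 | w: -0.132 -0.001 -0.003 | p_ee: 0.137 -0.488 0.780 | τ: -0.658 -7.586 -2.139
step 20 | θ: 1.015 0.667 0.242 | w: -0.222 -0.007 -0.006 | p_ee: 0.139 -0.488 0.780 | τ: -0.283 -7.535 -2.127
step 21 | θ: 1.011 0.667 0.242 | w: -0.285 -0.012 -0.009 | p_ee: 0.141 -0.487 0.780 | τ: 0.005 -7.502 -2.120
step 22 | θ: 1.006 0.667 0.242 | w: -0.328 -0.014 -0.010 | p_ee: 0.143 -0.486 0.780 | τ: 0.223 -7.481 -2.116
step 23 | θ: 1.001 0.667 0.242 | w: -0.356 -0.016 -0.011 | p_ee: 0.145 -0.486 0.780 | τ: 0.388 -7.469 -2.114
step 24 | θ: 0.996 0.666 0.241 | w: -0.372 -0.016 -0.011 | p_ee: 0.148 -0.485 0.781 | τ: 0.512 -7.462 -2.113
step 25 | θ: 0.990 0.666 0.241 | w: -0.378 -0.017 -0.011 | p_ee: 0.150 -0.484 0.781 | τ: 0.602 -7.458 -2.113
step 26 | θ: 0.984 0.666 0.241 | w: -0.378 -0.017 -0.011 | p_ee: 0.153 -0.483 0.781 | τ: 0.667 -7.456 -2.113
step 27 | θ: 0.979 0.666 0.241 | w: -0.373 -0.016 -0.011 | p_ee: 0.156 -0.482 0.781 | τ: 0.713 -7.455 -2.113
step 28 | θ: 0.973 0.665 0.241 | w: -0.365 -0.016 -0.011 | p_ee: 0.158 -0.481 0.781 | τ: 0.743 -7.455 -2.113
step 29 | θ: 0.968 0.665 0.241 | w: -0.354 -0.016 -0.011 | p_ee: 0.161 -0.480 0.781 | τ: 0.762 -7.454 -2.113
step 30 | θ: 0.962 0.665 0.240 | w: -0.341 -0.015 -0.010 | p_ee: 0.163 -0.479 0.782 | τ: 0.772 -7.454 -2.112
step 31 | θ: 0.957 0.665 0.240 | w: -0.327 -0.015 -0.010 | p_ee: 0.166 -0.478 0.782 | τ: 0.776 -7.454 -2.112
step 32 | θ: 0.953 0.664 0.240 | w: -0.312 -0.014 -0.010 | p_ee: 0.168 -0.477 0.782 | τ: 0.774 -7.453 -2.111
step 33 | θ: 0.948 0.664 0.240 | w: -0.297 -0.014 -0.010 | p_ee: 0.170 -0.476 0.782 | τ: 0.769 -7.452 -2.110
step 34 | θ: 0.944 0.664 0.240 | w: -0.282 -0.013 -0.009 | p_ee: 0.172 -0.475 0.782 | τ: 0.762 -7.451 -2.110
step 35 | θ: 0.940 0.664 0.240 | w: -0.268 -0.013 -0.009 | p_ee: 0.174 -0.474 0.782 | τ: 0.752 -7.450 -2.109
step 36 | θ: 0.936 0.664 0.240 | w: -0.253 -0.013 -0.009 | p_ee: 0.176 -0.473 0.782 | τ: 0.742 -7.449 -2.108
step 37 | θ: 0.932 0.663 0.239 | w: -0.239 -0.012 -0.009 | p_ee: 0.177 -0.472 0.783 | τ: 0.730 -7.448 -2.107
step 38 | θ: 0.929 0.663 0.239 | w: -0.226 -0.012 -0.008 | p_ee: 0.179 -0.472 0.783 | τ: 0.718 -7.447 -2.106
step 39 | θ: 0.925 0.663 0.239 | w: -0.213 -0.011 -0.008 | p_ee: 0.181 -0.471 0.783 | τ: 0.706 -7.446 -2.105
step 40 | θ: 0.922 0.663 0.239 | w: -0.201 -0.011 -0.008 | p_ee: 0.182 -0.470 0.783 | τ: 0.694 -7.444 -2.104
step 41 | θ: 0.919 0.663 0.239 | w: -0.189 -0.011 -0.008 | p_ee: 0.183 -0.470 0.783 | τ: 0.683 -7.443 -2.103
step 42 | θ: 0.916 0.663 0.239 | w: -0.178 -0.010 -0.008 | p_ee: 0.185 -0.469 0.783
final θ (rad): 0.916 0.663 0.239


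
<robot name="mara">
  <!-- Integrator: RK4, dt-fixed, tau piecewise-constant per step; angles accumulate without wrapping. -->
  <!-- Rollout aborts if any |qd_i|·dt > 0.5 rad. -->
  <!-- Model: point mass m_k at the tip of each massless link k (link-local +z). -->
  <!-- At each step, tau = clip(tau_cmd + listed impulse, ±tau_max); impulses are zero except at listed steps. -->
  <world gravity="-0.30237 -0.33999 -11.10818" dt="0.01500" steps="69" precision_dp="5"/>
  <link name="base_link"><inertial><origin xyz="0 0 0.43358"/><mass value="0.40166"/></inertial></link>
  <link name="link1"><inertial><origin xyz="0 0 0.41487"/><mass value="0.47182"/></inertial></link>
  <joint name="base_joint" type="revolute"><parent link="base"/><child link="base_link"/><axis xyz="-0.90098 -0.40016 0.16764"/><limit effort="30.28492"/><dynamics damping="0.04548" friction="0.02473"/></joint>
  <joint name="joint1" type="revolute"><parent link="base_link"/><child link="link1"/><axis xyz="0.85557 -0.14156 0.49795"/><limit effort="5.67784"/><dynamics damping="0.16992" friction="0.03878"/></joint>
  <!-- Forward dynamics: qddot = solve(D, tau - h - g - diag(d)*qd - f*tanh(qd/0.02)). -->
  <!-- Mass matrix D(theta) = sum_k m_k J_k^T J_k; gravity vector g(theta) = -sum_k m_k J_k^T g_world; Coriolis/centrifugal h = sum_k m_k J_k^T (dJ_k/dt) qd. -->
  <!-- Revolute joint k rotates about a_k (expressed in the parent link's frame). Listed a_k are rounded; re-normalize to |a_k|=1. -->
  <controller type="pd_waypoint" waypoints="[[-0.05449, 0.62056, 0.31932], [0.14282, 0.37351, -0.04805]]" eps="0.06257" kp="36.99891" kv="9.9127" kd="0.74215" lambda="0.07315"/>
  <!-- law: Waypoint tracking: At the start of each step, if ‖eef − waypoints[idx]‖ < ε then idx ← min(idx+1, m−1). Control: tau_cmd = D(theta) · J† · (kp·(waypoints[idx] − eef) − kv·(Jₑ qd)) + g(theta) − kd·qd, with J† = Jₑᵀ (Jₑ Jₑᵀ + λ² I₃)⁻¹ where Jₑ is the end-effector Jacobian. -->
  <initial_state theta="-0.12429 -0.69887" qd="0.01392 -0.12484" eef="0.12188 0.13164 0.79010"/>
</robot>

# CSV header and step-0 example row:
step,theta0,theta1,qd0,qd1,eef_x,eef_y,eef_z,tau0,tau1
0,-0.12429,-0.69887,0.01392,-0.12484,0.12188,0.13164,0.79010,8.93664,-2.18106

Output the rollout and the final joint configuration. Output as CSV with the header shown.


step,theta0,theta1,qd0,qd1,eef_x,eef_y,eef_z,tau0,tau1
1,-0.12203,-0.70371,0.28873,-0.51658,0.12187,0.13461,0.78907,7.36685,-1.43473
2,-0.11585,-0.71322,0.53617,-0.74987,0.12125,0.14167,0.78686,5.98645,-0.89214
3,-0.10619,-0.72549,0.75297,-0.88541,0.11990,0.15194,0.78375,4.77461,-0.48446
4,-0.09351,-0.73934,0.93895,-0.96008,0.11779,0.16473,0.77989,3.71076,-0.16840
5,-0.07825,-0.75401,1.09570,-0.99619,0.11494,0.17944,0.77532,2.77552,0.08338
6,-0.06085,-0.76904,1.22567,-1.00739,0.11144,0.19561,0.77009,1.95142,0.28853
7,-0.04168,-0.78411,1.33160,-1.00218,0.10736,0.21285,0.76422,1.22313,0.45872
8,-0.02108,-0.79902,1.41618,-0.98600,0.10279,0.23083,0.75773,0.57748,0.60189
9,0.00065,-0.81363,1.48195,-0.96246,0.09781,0.24927,0.75063,0.00325,0.72365
10,0.02324,-0.82785,1.53122,-0.93401,0.09249,0.26794,0.74296,-0.50900,0.82803
11,0.04647,-0.84162,1.56603,-0.90236,0.08692,0.28664,0.73475,-0.96723,0.91805
12,0.07012,-0.85491,1.58822,-0.86877,0.08116,0.30522,0.72604,-1.37810,0.99602
13,0.09402,-0.86768,1.59939,-0.83414,0.07527,0.32354,0.71687,-1.74722,1.06371
14,0.11801,-0.87992,1.60099,-0.79917,0.06930,0.34150,0.70731,-2.07931,1.12256
15,0.14197,-0.89165,1.59426,-0.76437,0.06330,0.35900,0.69740,-2.37837,1.17372
16,0.16577,-0.90286,1.58034,-0.73013,0.05732,0.37597,0.68720,-2.64781,1.21814
17,0.18932,-0.91356,1.56023,-0.69674,0.05139,0.39237,0.67676,-2.89056,1.25661
18,0.21253,-0.92376,1.53483,-0.66442,0.04555,0.40815,0.66614,-3.10915,1.28981
19,0.23532,-0.93349,1.50494,-0.63331,0.03981,0.42328,0.65540,-3.30580,1.31832
20,0.25764,-0.94277,1.47128,-0.60352,0.03422,0.43775,0.64458,-3.48247,1.34262
21,0.27943,-0.95161,1.43449,-0.57510,0.02878,0.45155,0.63373,-3.64092,1.36318
22,0.30064,-0.96003,1.39515,-0.54809,0.02352,0.46467,0.62290,-3.78270,1.38036
23,0.32125,-0.96806,1.35379,-0.52247,0.01844,0.47712,0.61213,-3.90926,1.39453
24,0.34123,-0.97572,1.31087,-0.49825,0.01355,0.48892,0.60146,-4.02189,1.40599
25,0.36056,-0.98302,1.26680,-0.47537,0.00886,0.50006,0.59093,-4.12180,1.41503
26,0.37922,-0.98999,1.22196,-0.45380,0.00438,0.51058,0.58056,-4.21008,1.42190
27,0.39721,-0.99664,1.17669,-0.43348,0.00011,0.52050,0.57039,-4.28776,1.42684
28,0.41451,-1.00300,1.13126,-0.41435,-0.00395,0.52982,0.56043,-4.35580,1.43006
29,0.43114,-1.00908,1.08593,-0.39635,-0.00781,0.53859,0.55071,-4.41506,1.43175
30,0.44709,-1.01490,1.04094,-0.37942,-0.01146,0.54681,0.54125,-4.46638,1.43210
31,0.46236,-1.02048,0.99647,-0.36348,-0.01491,0.55452,0.53206,-4.51051,1.43126
32,0.47698,-1.02582,0.95270,-0.34848,-0.01817,0.56175,0.52314,-4.54815,1.42939
33,0.49094,-1.03094,0.90976,-0.33436,-0.02123,0.56851,0.51452,-4.57997,1.42663
34,0.50427,-1.03586,0.86777,-0.32106,-0.02411,0.57483,0.50618,-4.60656,1.42310
35,0.51698,-1.04058,0.82684,-0.30851,-0.02680,0.58075,0.49815,-4.62847,1.41891
36,0.52908,-1.04512,0.78704,-0.29667,-0.02933,0.58627,0.49042,-4.64623,1.41416
37,0.54059,-1.04949,0.74844,-0.28549,-0.03169,0.59142,0.48298,-4.66030,1.40896
38,0.55154,-1.05369,0.71109,-0.27492,-0.03389,0.59623,0.47584,-4.67111,1.40339
39,0.56193,-1.05774,0.67502,-0.26492,-0.03595,0.60071,0.46900,-4.67905,1.39752
40,0.57179,-1.06165,0.64025,-0.25545,-0.03785,0.60489,0.46245,-4.68449,1.39142
41,0.58114,-1.06541,0.60680,-0.24647,-0.03962,0.60879,0.45618,-4.68773,1.38516
42,0.59000,-1.06905,0.57468,-0.23795,-0.04126,0.61242,0.45019,-4.68907,1.37878
43,0.59839,-1.07256,0.54387,-0.22985,-0.04278,0.61580,0.44448,-4.68878,1.37234
44,0.60632,-1.07595,0.51436,-0.22215,-0.04419,0.61895,0.43902,-4.68709,1.36587
45,0.61383,-1.07923,0.48615,-0.21482,-0.04548,0.62189,0.43383,-4.68422,1.35942
46,0.62092,-1.08240,0.45920,-0.20784,-0.04667,0.62461,0.42888,-4.68035,1.35302
47,0.62761,-1.08547,0.43350,-0.20118,-0.04776,0.62716,0.42417,-4.67564,1.34669
48,0.63393,-1.08844,0.40900,-0.19482,-0.04876,0.62952,0.41969,-4.67026,1.34046
49,0.63989,-1.09132,0.38568,-0.18875,-0.04967,0.63172,0.41544,-4.66432,1.33435
50,0.64550,-1.09411,0.36350,-0.18295,-0.05051,0.63376,0.41140,-4.65795,1.32837
51,0.65080,-1.09681,0.34243,-0.17740,-0.05127,0.63567,0.40756,-4.65124,1.32254
52,0.65578,-1.09944,0.32243,-0.17209,-0.05195,0.63744,0.40392,-4.64428,1.31687
53,0.66047,-1.10198,0.30345,-0.16699,-0.05257,0.63908,0.40046,-4.63716,1.31136
54,0.66489,-1.10445,0.28547,-0.16211,-0.05313,0.64061,0.39719,-4.62993,1.30602
55,0.66904,-1.10685,0.26844,-0.15743,-0.05363,0.64203,0.39408,-4.62265,1.30087
56,0.67295,-1.10918,0.25232,-0.15293,-0.05408,0.64335,0.39114,-4.61537,1.29589
57,0.67662,-1.11144,0.23707,-0.14862,-0.05448,0.64458,0.38835,-4.60813,1.29109
58,0.68007,-1.11364,0.22265,-0.14446,-0.05483,0.64572,0.38571,-4.60097,1.28647
59,0.68330,-1.11578,0.20903,-0.14047,-0.05513,0.64678,0.38321,-4.59391,1.28203
60,0.68634,-1.11786,0.19617,-0.13663,-0.05540,0.64777,0.38084,-4.58698,1.27777
61,0.68919,-1.11988,0.18403,-0.13294,-0.05563,0.64868,0.37860,-4.58019,1.27368
62,0.69187,-1.12185,0.17258,-0.12937,-0.05582,0.64953,0.37648,-4.57357,1.26977
63,0.69437,-1.12376,0.16179,-0.12594,-0.05598,0.65032,0.37447,-4.56712,1.26602
64,0.69672,-1.12563,0.15161,-0.12263,-0.05611,0.65105,0.37257,-2.93219,-1.22438
65,0.69897,-1.13193,0.14923,-0.71307,-0.05508,0.65163,0.36961,-3.15429,-0.44014
66,0.70133,-1.14539,0.16680,-1.07733,-0.05222,0.65204,0.36481,-3.35214,0.05516
67,0.70404,-1.16323,0.19532,-1.29924,-0.04830,0.65233,0.35873,-3.52586,0.36756
68,0.70722,-1.18373,0.22874,-1.43184,-0.04377,0.65252,0.35177,-3.67640,0.56397
69,0.71090,-1.20579,0.26336,-1.50836,-0.03892,0.65262,0.34419,,
# final theta (rad): 0.71090 -1.20579
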